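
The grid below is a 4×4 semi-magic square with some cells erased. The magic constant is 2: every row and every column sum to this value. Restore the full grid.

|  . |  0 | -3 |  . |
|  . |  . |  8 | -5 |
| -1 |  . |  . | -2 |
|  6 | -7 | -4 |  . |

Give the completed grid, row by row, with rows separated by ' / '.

3 0 -3 2 / -6 5 8 -5 / -1 4 1 -2 / 6 -7 -4 7

Row 4 needs 2; the known cells sum to -5, so (4,4) = 7.
The remaining cell in column 3 is (3,3) = 2 − 1 = 1.
Using column 4: -5 + (-2) + 7 + ? → (1,4) = 2 − 0 = 2.
The remaining cell in row 1 is (1,1) = 2 − (-1) = 3.
From row 3, 2 − (-1 + 1 + (-2)) gives (3,2) = 4.
Column 1 must total 2; the given cells sum to 8, so (2,1) = -6.
Column 2 must total 2; the given cells sum to -3, so (2,2) = 5.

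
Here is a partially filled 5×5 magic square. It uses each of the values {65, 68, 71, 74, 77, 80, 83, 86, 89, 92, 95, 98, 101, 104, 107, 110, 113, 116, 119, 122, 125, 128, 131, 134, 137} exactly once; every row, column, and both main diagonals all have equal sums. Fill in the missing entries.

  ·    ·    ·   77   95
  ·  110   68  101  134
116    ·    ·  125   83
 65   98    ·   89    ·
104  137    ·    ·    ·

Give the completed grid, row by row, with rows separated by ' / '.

The 25 entries sum to 2525, so each line sums to 2525/5 = 505.
Using row 2: 110 + 68 + 101 + 134 + ? → (2,1) = 505 − 413 = 92.
Column 1 must total 505; the given cells sum to 377, so (1,1) = 128.
Using column 4: 77 + 101 + 125 + 89 + ? → (5,4) = 505 − 392 = 113.
The remaining cell in anti-diagonal is (3,3) = 505 − 398 = 107.
Row 3 needs 505; the known cells sum to 431, so (3,2) = 74.
Using column 2: 110 + 74 + 98 + 137 + ? → (1,2) = 505 − 419 = 86.
Main diagonal must total 505; the given cells sum to 434, so (5,5) = 71.
Row 1: 128 + 86 + 77 + 95 + ? = 505, so (1,3) = 119.
From row 5, 505 − (104 + 137 + 113 + 71) gives (5,3) = 80.
Column 3 must total 505; the given cells sum to 374, so (4,3) = 131.
From column 5, 505 − (95 + 134 + 83 + 71) gives (4,5) = 122.

128 86 119 77 95 / 92 110 68 101 134 / 116 74 107 125 83 / 65 98 131 89 122 / 104 137 80 113 71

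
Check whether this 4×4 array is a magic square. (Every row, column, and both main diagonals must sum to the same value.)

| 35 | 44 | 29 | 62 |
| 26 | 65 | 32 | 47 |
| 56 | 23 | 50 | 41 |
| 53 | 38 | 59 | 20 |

Yes

Row 1: 35 + 44 + 29 + 62 = 170.
Row 2: 26 + 65 + 32 + 47 = 170.
Row 3: 56 + 23 + 50 + 41 = 170.
Row 4: 53 + 38 + 59 + 20 = 170.
Column 1: 35 + 26 + 56 + 53 = 170.
Column 2: 44 + 65 + 23 + 38 = 170.
Column 3: 29 + 32 + 50 + 59 = 170.
Column 4: 62 + 47 + 41 + 20 = 170.
Main diagonal: 35 + 65 + 50 + 20 = 170.
Anti-diagonal: 62 + 32 + 23 + 53 = 170.
All lines sum to 170.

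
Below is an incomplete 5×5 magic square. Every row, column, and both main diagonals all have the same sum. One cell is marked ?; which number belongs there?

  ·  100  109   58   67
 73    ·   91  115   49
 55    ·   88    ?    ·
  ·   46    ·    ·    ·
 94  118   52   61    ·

97

Anti-diagonal is complete and sums to 410; that is the magic constant.
Row 1 needs 410; the known cells sum to 334, so (1,1) = 76.
Row 2: 73 + 91 + 115 + 49 + ? = 410, so (2,2) = 82.
Row 5 needs 410; the known cells sum to 325, so (5,5) = 85.
Column 1 needs 410; the known cells sum to 298, so (4,1) = 112.
The remaining cell in column 2 is (3,2) = 410 − 346 = 64.
From column 3, 410 − (109 + 91 + 88 + 52) gives (4,3) = 70.
From main diagonal, 410 − (76 + 82 + 88 + 85) gives (4,4) = 79.
Row 4 needs 410; the known cells sum to 307, so (4,5) = 103.
The remaining cell in column 4 is (3,4) = 410 − 313 = 97.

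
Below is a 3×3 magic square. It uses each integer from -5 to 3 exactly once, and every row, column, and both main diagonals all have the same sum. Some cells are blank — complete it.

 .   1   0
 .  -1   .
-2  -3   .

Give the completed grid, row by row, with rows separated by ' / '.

-4 1 0 / 3 -1 -5 / -2 -3 2

The entries are -5 through 3, which sum to -9, so each line sums to -9/3 = -3.
Row 1 needs -3; the known cells sum to 1, so (1,1) = -4.
Row 3 needs -3; the known cells sum to -5, so (3,3) = 2.
From column 1, -3 − (-4 + (-2)) gives (2,1) = 3.
Using column 3: 0 + 2 + ? → (2,3) = -3 − 2 = -5.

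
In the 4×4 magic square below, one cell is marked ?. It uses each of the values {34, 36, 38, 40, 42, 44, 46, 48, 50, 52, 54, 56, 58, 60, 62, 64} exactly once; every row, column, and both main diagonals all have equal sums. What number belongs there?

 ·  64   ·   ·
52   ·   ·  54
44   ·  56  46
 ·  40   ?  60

The 16 entries sum to 784, so each line sums to 784/4 = 196.
Row 3 needs 196; the known cells sum to 146, so (3,2) = 50.
Using column 2: 64 + 50 + 40 + ? → (2,2) = 196 − 154 = 42.
The remaining cell in column 4 is (1,4) = 196 − 160 = 36.
From main diagonal, 196 − (42 + 56 + 60) gives (1,1) = 38.
Using row 1: 38 + 64 + 36 + ? → (1,3) = 196 − 138 = 58.
Using row 2: 52 + 42 + 54 + ? → (2,3) = 196 − 148 = 48.
From column 1, 196 − (38 + 52 + 44) gives (4,1) = 62.
Column 3 must total 196; the given cells sum to 162, so (4,3) = 34.

34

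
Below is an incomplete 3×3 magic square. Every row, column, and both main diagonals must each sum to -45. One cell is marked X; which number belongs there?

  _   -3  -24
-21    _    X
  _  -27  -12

From row 1, -45 − (-3 + (-24)) gives (1,1) = -18.
Row 3: -27 + (-12) + ? = -45, so (3,1) = -6.
Column 2 needs -45; the known cells sum to -30, so (2,2) = -15.
From column 3, -45 − (-24 + (-12)) gives (2,3) = -9.

-9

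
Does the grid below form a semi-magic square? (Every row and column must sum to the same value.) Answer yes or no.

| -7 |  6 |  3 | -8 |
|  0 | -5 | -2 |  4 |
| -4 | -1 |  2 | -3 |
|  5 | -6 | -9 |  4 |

Row 1: -7 + 6 + 3 + (-8) = -6.
Row 2: 0 + (-5) + (-2) + 4 = -3.
Row 3: -4 + (-1) + 2 + (-3) = -6.
Row 4: 5 + (-6) + (-9) + 4 = -6.
Column 1: -7 + 0 + (-4) + 5 = -6.
Column 2: 6 + (-5) + (-1) + (-6) = -6.
Column 3: 3 + (-2) + 2 + (-9) = -6.
Column 4: -8 + 4 + (-3) + 4 = -3.

No — column 4 sums to -3 but row 1 sums to -6.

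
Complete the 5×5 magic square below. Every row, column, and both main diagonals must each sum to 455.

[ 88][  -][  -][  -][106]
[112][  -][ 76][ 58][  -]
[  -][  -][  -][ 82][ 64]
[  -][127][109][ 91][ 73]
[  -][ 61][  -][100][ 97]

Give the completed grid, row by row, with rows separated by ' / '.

From row 4, 455 − (127 + 109 + 91 + 73) gives (4,1) = 55.
From column 4, 455 − (58 + 82 + 91 + 100) gives (1,4) = 124.
Column 5 must total 455; the given cells sum to 340, so (2,5) = 115.
Using row 2: 112 + 76 + 58 + 115 + ? → (2,2) = 455 − 361 = 94.
Using main diagonal: 88 + 94 + 91 + 97 + ? → (3,3) = 455 − 370 = 85.
The remaining cell in anti-diagonal is (5,1) = 455 − 376 = 79.
From row 5, 455 − (79 + 61 + 100 + 97) gives (5,3) = 118.
Column 1 needs 455; the known cells sum to 334, so (3,1) = 121.
From column 3, 455 − (76 + 85 + 109 + 118) gives (1,3) = 67.
Using row 1: 88 + 67 + 124 + 106 + ? → (1,2) = 455 − 385 = 70.
Row 3: 121 + 85 + 82 + 64 + ? = 455, so (3,2) = 103.

88 70 67 124 106 / 112 94 76 58 115 / 121 103 85 82 64 / 55 127 109 91 73 / 79 61 118 100 97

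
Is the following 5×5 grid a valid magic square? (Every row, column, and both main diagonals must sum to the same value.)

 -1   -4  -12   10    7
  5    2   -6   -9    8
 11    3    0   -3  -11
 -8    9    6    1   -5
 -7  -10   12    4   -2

No — row 4 sums to 3 but row 5 sums to -3.

Row 1: -1 + (-4) + (-12) + 10 + 7 = 0.
Row 2: 5 + 2 + (-6) + (-9) + 8 = 0.
Row 3: 11 + 3 + 0 + (-3) + (-11) = 0.
Row 4: -8 + 9 + 6 + 1 + (-5) = 3.
Row 5: -7 + (-10) + 12 + 4 + (-2) = -3.
Column 1: -1 + 5 + 11 + (-8) + (-7) = 0.
Column 2: -4 + 2 + 3 + 9 + (-10) = 0.
Column 3: -12 + (-6) + 0 + 6 + 12 = 0.
Column 4: 10 + (-9) + (-3) + 1 + 4 = 3.
Column 5: 7 + 8 + (-11) + (-5) + (-2) = -3.
Main diagonal: -1 + 2 + 0 + 1 + (-2) = 0.
Anti-diagonal: 7 + (-9) + 0 + 9 + (-7) = 0.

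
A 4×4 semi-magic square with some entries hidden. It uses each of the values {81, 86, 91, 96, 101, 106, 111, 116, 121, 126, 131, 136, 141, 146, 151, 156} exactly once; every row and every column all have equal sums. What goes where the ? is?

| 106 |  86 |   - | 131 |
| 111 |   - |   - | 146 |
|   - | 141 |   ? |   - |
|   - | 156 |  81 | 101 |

116

The 16 entries sum to 1896, so each line sums to 1896/4 = 474.
Row 1: 106 + 86 + 131 + ? = 474, so (1,3) = 151.
Row 4 needs 474; the known cells sum to 338, so (4,1) = 136.
From column 1, 474 − (106 + 111 + 136) gives (3,1) = 121.
Column 2: 86 + 141 + 156 + ? = 474, so (2,2) = 91.
The remaining cell in column 4 is (3,4) = 474 − 378 = 96.
Row 2 needs 474; the known cells sum to 348, so (2,3) = 126.
From row 3, 474 − (121 + 141 + 96) gives (3,3) = 116.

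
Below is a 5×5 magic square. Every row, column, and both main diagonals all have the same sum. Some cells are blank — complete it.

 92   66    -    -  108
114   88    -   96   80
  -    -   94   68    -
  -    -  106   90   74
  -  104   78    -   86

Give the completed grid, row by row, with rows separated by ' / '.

92 66 100 84 108 / 114 88 72 96 80 / 76 110 94 68 102 / 98 82 106 90 74 / 70 104 78 112 86

Main diagonal is already complete: 92 + 88 + 94 + 90 + 86 = 450, so that is the magic constant.
From row 2, 450 − (114 + 88 + 96 + 80) gives (2,3) = 72.
The remaining cell in column 3 is (1,3) = 450 − 350 = 100.
Column 5: 108 + 80 + 74 + 86 + ? = 450, so (3,5) = 102.
From row 1, 450 − (92 + 66 + 100 + 108) gives (1,4) = 84.
Column 4 needs 450; the known cells sum to 338, so (5,4) = 112.
Row 5: 104 + 78 + 112 + 86 + ? = 450, so (5,1) = 70.
The remaining cell in anti-diagonal is (4,2) = 450 − 368 = 82.
From row 4, 450 − (82 + 106 + 90 + 74) gives (4,1) = 98.
Column 1 must total 450; the given cells sum to 374, so (3,1) = 76.
The remaining cell in column 2 is (3,2) = 450 − 340 = 110.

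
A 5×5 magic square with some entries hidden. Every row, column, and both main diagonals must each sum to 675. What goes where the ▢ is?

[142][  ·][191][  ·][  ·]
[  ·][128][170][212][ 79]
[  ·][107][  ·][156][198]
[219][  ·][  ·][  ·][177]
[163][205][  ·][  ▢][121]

114

Row 2 must total 675; the given cells sum to 589, so (2,1) = 86.
Column 1 must total 675; the given cells sum to 610, so (3,1) = 65.
Column 5 must total 675; the given cells sum to 575, so (1,5) = 100.
Row 3: 65 + 107 + 156 + 198 + ? = 675, so (3,3) = 149.
Main diagonal needs 675; the known cells sum to 540, so (4,4) = 135.
Using anti-diagonal: 100 + 212 + 149 + 163 + ? → (4,2) = 675 − 624 = 51.
From row 4, 675 − (219 + 51 + 135 + 177) gives (4,3) = 93.
Column 2 needs 675; the known cells sum to 491, so (1,2) = 184.
From column 3, 675 − (191 + 170 + 149 + 93) gives (5,3) = 72.
From row 1, 675 − (142 + 184 + 191 + 100) gives (1,4) = 58.
From row 5, 675 − (163 + 205 + 72 + 121) gives (5,4) = 114.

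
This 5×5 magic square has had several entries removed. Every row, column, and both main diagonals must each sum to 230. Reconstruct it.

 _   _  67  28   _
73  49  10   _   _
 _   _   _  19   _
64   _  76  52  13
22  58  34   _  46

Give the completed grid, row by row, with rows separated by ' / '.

40 16 67 28 79 / 73 49 10 61 37 / 31 82 43 19 55 / 64 25 76 52 13 / 22 58 34 70 46

From row 4, 230 − (64 + 76 + 52 + 13) gives (4,2) = 25.
Row 5 needs 230; the known cells sum to 160, so (5,4) = 70.
Column 3 must total 230; the given cells sum to 187, so (3,3) = 43.
Column 4 must total 230; the given cells sum to 169, so (2,4) = 61.
The remaining cell in main diagonal is (1,1) = 230 − 190 = 40.
Anti-diagonal: 61 + 43 + 25 + 22 + ? = 230, so (1,5) = 79.
Row 1 must total 230; the given cells sum to 214, so (1,2) = 16.
From row 2, 230 − (73 + 49 + 10 + 61) gives (2,5) = 37.
The remaining cell in column 1 is (3,1) = 230 − 199 = 31.
Using column 2: 16 + 49 + 25 + 58 + ? → (3,2) = 230 − 148 = 82.
Column 5: 79 + 37 + 13 + 46 + ? = 230, so (3,5) = 55.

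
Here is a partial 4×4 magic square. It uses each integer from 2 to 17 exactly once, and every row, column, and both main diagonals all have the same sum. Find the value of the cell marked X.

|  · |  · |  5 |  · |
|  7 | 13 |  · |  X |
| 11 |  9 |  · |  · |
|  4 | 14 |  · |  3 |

The entries are 2 through 17, which sum to 152, so each line sums to 152/4 = 38.
From row 4, 38 − (4 + 14 + 3) gives (4,3) = 17.
Using column 1: 7 + 11 + 4 + ? → (1,1) = 38 − 22 = 16.
Column 2 must total 38; the given cells sum to 36, so (1,2) = 2.
Main diagonal: 16 + 13 + 3 + ? = 38, so (3,3) = 6.
Row 1 must total 38; the given cells sum to 23, so (1,4) = 15.
Row 3 needs 38; the known cells sum to 26, so (3,4) = 12.
Column 3 must total 38; the given cells sum to 28, so (2,3) = 10.
Column 4 needs 38; the known cells sum to 30, so (2,4) = 8.

8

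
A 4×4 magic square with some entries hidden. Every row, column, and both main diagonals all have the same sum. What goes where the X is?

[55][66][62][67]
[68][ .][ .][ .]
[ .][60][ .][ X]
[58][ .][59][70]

57

Row 1 is complete and sums to 250; that is the magic constant.
Row 4: 58 + 59 + 70 + ? = 250, so (4,2) = 63.
Column 1 must total 250; the given cells sum to 181, so (3,1) = 69.
Using column 2: 66 + 60 + 63 + ? → (2,2) = 250 − 189 = 61.
Using main diagonal: 55 + 61 + 70 + ? → (3,3) = 250 − 186 = 64.
Anti-diagonal must total 250; the given cells sum to 185, so (2,3) = 65.
From row 2, 250 − (68 + 61 + 65) gives (2,4) = 56.
Row 3: 69 + 60 + 64 + ? = 250, so (3,4) = 57.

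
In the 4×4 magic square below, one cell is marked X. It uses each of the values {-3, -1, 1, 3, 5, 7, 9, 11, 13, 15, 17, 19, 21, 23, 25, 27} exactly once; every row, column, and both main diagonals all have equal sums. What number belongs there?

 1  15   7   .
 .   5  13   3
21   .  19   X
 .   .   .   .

-3

The 16 entries sum to 192, so each line sums to 192/4 = 48.
Using row 1: 1 + 15 + 7 + ? → (1,4) = 48 − 23 = 25.
From row 2, 48 − (5 + 13 + 3) gives (2,1) = 27.
The remaining cell in column 1 is (4,1) = 48 − 49 = -1.
Column 3 needs 48; the known cells sum to 39, so (4,3) = 9.
Using main diagonal: 1 + 5 + 19 + ? → (4,4) = 48 − 25 = 23.
Anti-diagonal needs 48; the known cells sum to 37, so (3,2) = 11.
The remaining cell in row 3 is (3,4) = 48 − 51 = -3.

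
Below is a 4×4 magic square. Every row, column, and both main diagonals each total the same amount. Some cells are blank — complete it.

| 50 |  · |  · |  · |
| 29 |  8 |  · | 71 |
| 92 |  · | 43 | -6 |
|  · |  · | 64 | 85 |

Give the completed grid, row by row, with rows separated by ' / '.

50 99 1 36 / 29 8 78 71 / 92 57 43 -6 / 15 22 64 85

Main diagonal is already complete: 50 + 8 + 43 + 85 = 186, so that is the magic constant.
From row 2, 186 − (29 + 8 + 71) gives (2,3) = 78.
Row 3: 92 + 43 + (-6) + ? = 186, so (3,2) = 57.
Column 1: 50 + 29 + 92 + ? = 186, so (4,1) = 15.
Column 3 must total 186; the given cells sum to 185, so (1,3) = 1.
Column 4 must total 186; the given cells sum to 150, so (1,4) = 36.
Row 1: 50 + 1 + 36 + ? = 186, so (1,2) = 99.
The remaining cell in row 4 is (4,2) = 186 − 164 = 22.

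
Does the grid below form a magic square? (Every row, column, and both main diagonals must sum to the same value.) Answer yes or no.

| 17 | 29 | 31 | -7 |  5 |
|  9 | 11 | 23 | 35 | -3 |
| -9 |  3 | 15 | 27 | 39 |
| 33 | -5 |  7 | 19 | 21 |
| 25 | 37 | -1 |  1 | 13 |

Row 1: 17 + 29 + 31 + (-7) + 5 = 75.
Row 2: 9 + 11 + 23 + 35 + (-3) = 75.
Row 3: -9 + 3 + 15 + 27 + 39 = 75.
Row 4: 33 + (-5) + 7 + 19 + 21 = 75.
Row 5: 25 + 37 + (-1) + 1 + 13 = 75.
Column 1: 17 + 9 + (-9) + 33 + 25 = 75.
Column 2: 29 + 11 + 3 + (-5) + 37 = 75.
Column 3: 31 + 23 + 15 + 7 + (-1) = 75.
Column 4: -7 + 35 + 27 + 19 + 1 = 75.
Column 5: 5 + (-3) + 39 + 21 + 13 = 75.
Main diagonal: 17 + 11 + 15 + 19 + 13 = 75.
Anti-diagonal: 5 + 35 + 15 + (-5) + 25 = 75.
All lines sum to 75.

Yes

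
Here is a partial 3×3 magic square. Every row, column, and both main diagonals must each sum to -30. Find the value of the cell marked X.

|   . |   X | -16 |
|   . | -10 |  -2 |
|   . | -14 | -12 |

Row 2: -10 + (-2) + ? = -30, so (2,1) = -18.
From row 3, -30 − (-14 + (-12)) gives (3,1) = -4.
Column 1 must total -30; the given cells sum to -22, so (1,1) = -8.
Column 2: -10 + (-14) + ? = -30, so (1,2) = -6.

-6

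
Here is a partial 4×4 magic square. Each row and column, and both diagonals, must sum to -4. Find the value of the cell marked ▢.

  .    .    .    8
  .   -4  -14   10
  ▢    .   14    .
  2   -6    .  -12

The remaining cell in row 2 is (2,1) = -4 − (-8) = 4.
Row 4: 2 + (-6) + (-12) + ? = -4, so (4,3) = 12.
Column 3: -14 + 14 + 12 + ? = -4, so (1,3) = -16.
The remaining cell in column 4 is (3,4) = -4 − 6 = -10.
From main diagonal, -4 − (-4 + 14 + (-12)) gives (1,1) = -2.
Anti-diagonal: 8 + (-14) + 2 + ? = -4, so (3,2) = 0.
Using row 1: -2 + (-16) + 8 + ? → (1,2) = -4 − (-10) = 6.
From row 3, -4 − (0 + 14 + (-10)) gives (3,1) = -8.

-8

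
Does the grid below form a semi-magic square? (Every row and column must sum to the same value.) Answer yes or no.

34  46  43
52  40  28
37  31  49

Row 1: 34 + 46 + 43 = 123.
Row 2: 52 + 40 + 28 = 120.
Row 3: 37 + 31 + 49 = 117.
Column 1: 34 + 52 + 37 = 123.
Column 2: 46 + 40 + 31 = 117.
Column 3: 43 + 28 + 49 = 120.

No — column 3 sums to 120 but row 3 sums to 117.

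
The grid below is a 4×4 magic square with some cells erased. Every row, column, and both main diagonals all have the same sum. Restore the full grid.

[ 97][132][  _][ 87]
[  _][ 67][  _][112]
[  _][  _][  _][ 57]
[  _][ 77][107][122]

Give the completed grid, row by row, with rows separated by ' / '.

97 132 62 87 / 82 67 117 112 / 127 102 92 57 / 72 77 107 122

Column 4 is already complete: 87 + 112 + 57 + 122 = 378, so that is the magic constant.
Row 1 needs 378; the known cells sum to 316, so (1,3) = 62.
From row 4, 378 − (77 + 107 + 122) gives (4,1) = 72.
Column 2 needs 378; the known cells sum to 276, so (3,2) = 102.
Main diagonal must total 378; the given cells sum to 286, so (3,3) = 92.
Anti-diagonal needs 378; the known cells sum to 261, so (2,3) = 117.
From row 2, 378 − (67 + 117 + 112) gives (2,1) = 82.
Row 3 needs 378; the known cells sum to 251, so (3,1) = 127.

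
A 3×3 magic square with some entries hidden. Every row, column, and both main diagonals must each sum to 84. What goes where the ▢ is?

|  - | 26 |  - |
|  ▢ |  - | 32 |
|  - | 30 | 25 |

The remaining cell in row 3 is (3,1) = 84 − 55 = 29.
Column 2 must total 84; the given cells sum to 56, so (2,2) = 28.
Column 3: 32 + 25 + ? = 84, so (1,3) = 27.
From main diagonal, 84 − (28 + 25) gives (1,1) = 31.
Using row 2: 28 + 32 + ? → (2,1) = 84 − 60 = 24.

24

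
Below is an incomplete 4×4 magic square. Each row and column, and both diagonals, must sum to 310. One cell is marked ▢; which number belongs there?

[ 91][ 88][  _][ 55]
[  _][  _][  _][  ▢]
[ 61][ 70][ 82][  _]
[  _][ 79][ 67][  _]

From row 1, 310 − (91 + 88 + 55) gives (1,3) = 76.
From row 3, 310 − (61 + 70 + 82) gives (3,4) = 97.
The remaining cell in column 2 is (2,2) = 310 − 237 = 73.
Column 3: 76 + 82 + 67 + ? = 310, so (2,3) = 85.
From main diagonal, 310 − (91 + 73 + 82) gives (4,4) = 64.
Anti-diagonal: 55 + 85 + 70 + ? = 310, so (4,1) = 100.
Column 1 must total 310; the given cells sum to 252, so (2,1) = 58.
Column 4 must total 310; the given cells sum to 216, so (2,4) = 94.

94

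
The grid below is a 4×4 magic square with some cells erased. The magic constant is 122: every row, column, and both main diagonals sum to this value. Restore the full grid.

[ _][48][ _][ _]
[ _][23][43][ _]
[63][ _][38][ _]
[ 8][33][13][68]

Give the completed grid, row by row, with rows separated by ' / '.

The remaining cell in column 2 is (3,2) = 122 − 104 = 18.
Using column 3: 43 + 38 + 13 + ? → (1,3) = 122 − 94 = 28.
Main diagonal must total 122; the given cells sum to 129, so (1,1) = -7.
Anti-diagonal must total 122; the given cells sum to 69, so (1,4) = 53.
Row 3 must total 122; the given cells sum to 119, so (3,4) = 3.
From column 1, 122 − (-7 + 63 + 8) gives (2,1) = 58.
Column 4: 53 + 3 + 68 + ? = 122, so (2,4) = -2.

-7 48 28 53 / 58 23 43 -2 / 63 18 38 3 / 8 33 13 68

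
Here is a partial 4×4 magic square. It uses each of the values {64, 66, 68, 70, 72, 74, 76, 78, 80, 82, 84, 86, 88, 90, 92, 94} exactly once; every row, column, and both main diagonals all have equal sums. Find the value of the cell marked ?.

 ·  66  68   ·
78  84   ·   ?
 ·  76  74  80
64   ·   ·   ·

72

The 16 entries sum to 1264, so each line sums to 1264/4 = 316.
From row 3, 316 − (76 + 74 + 80) gives (3,1) = 86.
From column 1, 316 − (78 + 86 + 64) gives (1,1) = 88.
Column 2: 66 + 84 + 76 + ? = 316, so (4,2) = 90.
Main diagonal needs 316; the known cells sum to 246, so (4,4) = 70.
From row 1, 316 − (88 + 66 + 68) gives (1,4) = 94.
Using row 4: 64 + 90 + 70 + ? → (4,3) = 316 − 224 = 92.
Column 3 must total 316; the given cells sum to 234, so (2,3) = 82.
Column 4: 94 + 80 + 70 + ? = 316, so (2,4) = 72.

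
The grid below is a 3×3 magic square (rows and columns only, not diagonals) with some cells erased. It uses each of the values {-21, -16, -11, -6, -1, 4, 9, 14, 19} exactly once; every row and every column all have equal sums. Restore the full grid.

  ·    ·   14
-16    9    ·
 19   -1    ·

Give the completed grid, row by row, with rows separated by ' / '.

The 9 entries sum to -9, so each line sums to -9/3 = -3.
Using row 2: -16 + 9 + ? → (2,3) = -3 − (-7) = 4.
The remaining cell in row 3 is (3,3) = -3 − 18 = -21.
Column 1 must total -3; the given cells sum to 3, so (1,1) = -6.
From column 2, -3 − (9 + (-1)) gives (1,2) = -11.

-6 -11 14 / -16 9 4 / 19 -1 -21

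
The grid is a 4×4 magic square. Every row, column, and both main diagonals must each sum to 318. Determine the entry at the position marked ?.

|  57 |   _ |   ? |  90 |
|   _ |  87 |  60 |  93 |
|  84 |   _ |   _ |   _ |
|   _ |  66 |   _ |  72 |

Row 2 needs 318; the known cells sum to 240, so (2,1) = 78.
From column 1, 318 − (57 + 78 + 84) gives (4,1) = 99.
Column 4: 90 + 93 + 72 + ? = 318, so (3,4) = 63.
Main diagonal needs 318; the known cells sum to 216, so (3,3) = 102.
Anti-diagonal: 90 + 60 + 99 + ? = 318, so (3,2) = 69.
Using row 4: 99 + 66 + 72 + ? → (4,3) = 318 − 237 = 81.
From column 2, 318 − (87 + 69 + 66) gives (1,2) = 96.
Column 3 must total 318; the given cells sum to 243, so (1,3) = 75.

75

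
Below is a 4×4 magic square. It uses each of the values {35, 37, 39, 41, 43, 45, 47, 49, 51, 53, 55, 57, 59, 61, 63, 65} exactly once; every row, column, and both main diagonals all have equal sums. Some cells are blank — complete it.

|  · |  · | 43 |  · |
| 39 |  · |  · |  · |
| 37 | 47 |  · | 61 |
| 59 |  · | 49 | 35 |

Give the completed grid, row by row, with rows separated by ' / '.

The 16 entries sum to 800, so each line sums to 800/4 = 200.
Using row 3: 37 + 47 + 61 + ? → (3,3) = 200 − 145 = 55.
Using row 4: 59 + 49 + 35 + ? → (4,2) = 200 − 143 = 57.
Column 1 needs 200; the known cells sum to 135, so (1,1) = 65.
Column 3: 43 + 55 + 49 + ? = 200, so (2,3) = 53.
The remaining cell in main diagonal is (2,2) = 200 − 155 = 45.
Using anti-diagonal: 53 + 47 + 59 + ? → (1,4) = 200 − 159 = 41.
Row 1: 65 + 43 + 41 + ? = 200, so (1,2) = 51.
Row 2 must total 200; the given cells sum to 137, so (2,4) = 63.

65 51 43 41 / 39 45 53 63 / 37 47 55 61 / 59 57 49 35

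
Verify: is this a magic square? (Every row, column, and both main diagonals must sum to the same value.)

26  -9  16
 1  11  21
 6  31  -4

Yes

Row 1: 26 + (-9) + 16 = 33.
Row 2: 1 + 11 + 21 = 33.
Row 3: 6 + 31 + (-4) = 33.
Column 1: 26 + 1 + 6 = 33.
Column 2: -9 + 11 + 31 = 33.
Column 3: 16 + 21 + (-4) = 33.
Main diagonal: 26 + 11 + (-4) = 33.
Anti-diagonal: 16 + 11 + 6 = 33.
All lines sum to 33.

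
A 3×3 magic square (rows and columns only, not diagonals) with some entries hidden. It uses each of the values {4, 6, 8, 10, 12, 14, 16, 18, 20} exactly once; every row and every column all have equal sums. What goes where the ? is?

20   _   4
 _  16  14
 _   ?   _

8

The 9 entries sum to 108, so each line sums to 108/3 = 36.
Row 1: 20 + 4 + ? = 36, so (1,2) = 12.
Row 2 must total 36; the given cells sum to 30, so (2,1) = 6.
The remaining cell in column 1 is (3,1) = 36 − 26 = 10.
The remaining cell in column 2 is (3,2) = 36 − 28 = 8.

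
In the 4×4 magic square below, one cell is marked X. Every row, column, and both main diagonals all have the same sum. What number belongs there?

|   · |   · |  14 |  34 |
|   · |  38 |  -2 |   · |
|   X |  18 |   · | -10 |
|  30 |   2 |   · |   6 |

46

Anti-diagonal is complete and sums to 80; that is the magic constant.
Row 4 needs 80; the known cells sum to 38, so (4,3) = 42.
Column 2: 38 + 18 + 2 + ? = 80, so (1,2) = 22.
Column 3: 14 + (-2) + 42 + ? = 80, so (3,3) = 26.
Using column 4: 34 + (-10) + 6 + ? → (2,4) = 80 − 30 = 50.
Main diagonal must total 80; the given cells sum to 70, so (1,1) = 10.
Using row 2: 38 + (-2) + 50 + ? → (2,1) = 80 − 86 = -6.
Row 3: 18 + 26 + (-10) + ? = 80, so (3,1) = 46.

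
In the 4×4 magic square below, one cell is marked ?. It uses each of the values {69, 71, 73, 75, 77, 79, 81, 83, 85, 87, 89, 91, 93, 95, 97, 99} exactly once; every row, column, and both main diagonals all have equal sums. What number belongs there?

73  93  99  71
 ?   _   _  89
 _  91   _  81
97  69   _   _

The 16 entries sum to 1344, so each line sums to 1344/4 = 336.
Column 2: 93 + 91 + 69 + ? = 336, so (2,2) = 83.
Column 4 needs 336; the known cells sum to 241, so (4,4) = 95.
Using main diagonal: 73 + 83 + 95 + ? → (3,3) = 336 − 251 = 85.
Anti-diagonal needs 336; the known cells sum to 259, so (2,3) = 77.
Row 2 must total 336; the given cells sum to 249, so (2,1) = 87.

87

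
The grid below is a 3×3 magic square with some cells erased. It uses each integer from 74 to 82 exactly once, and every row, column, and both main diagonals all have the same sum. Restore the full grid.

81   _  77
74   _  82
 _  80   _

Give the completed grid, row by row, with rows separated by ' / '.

81 76 77 / 74 78 82 / 79 80 75

The entries are 74 through 82, which sum to 702, so each line sums to 702/3 = 234.
Row 1: 81 + 77 + ? = 234, so (1,2) = 76.
Row 2 needs 234; the known cells sum to 156, so (2,2) = 78.
Column 1: 81 + 74 + ? = 234, so (3,1) = 79.
From column 3, 234 − (77 + 82) gives (3,3) = 75.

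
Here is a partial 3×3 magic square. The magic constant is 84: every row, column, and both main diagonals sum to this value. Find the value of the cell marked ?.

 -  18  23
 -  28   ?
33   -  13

48

Row 1: 18 + 23 + ? = 84, so (1,1) = 43.
The remaining cell in row 3 is (3,2) = 84 − 46 = 38.
The remaining cell in column 1 is (2,1) = 84 − 76 = 8.
The remaining cell in column 3 is (2,3) = 84 − 36 = 48.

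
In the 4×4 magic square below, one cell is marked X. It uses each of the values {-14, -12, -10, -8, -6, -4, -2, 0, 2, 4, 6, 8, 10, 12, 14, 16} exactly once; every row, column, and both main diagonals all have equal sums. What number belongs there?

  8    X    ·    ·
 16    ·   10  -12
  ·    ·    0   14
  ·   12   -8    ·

-2

The 16 entries sum to 16, so each line sums to 16/4 = 4.
Using row 2: 16 + 10 + (-12) + ? → (2,2) = 4 − 14 = -10.
Column 3: 10 + 0 + (-8) + ? = 4, so (1,3) = 2.
From main diagonal, 4 − (8 + (-10) + 0) gives (4,4) = 6.
Row 4: 12 + (-8) + 6 + ? = 4, so (4,1) = -6.
The remaining cell in column 1 is (3,1) = 4 − 18 = -14.
Column 4 needs 4; the known cells sum to 8, so (1,4) = -4.
From anti-diagonal, 4 − (-4 + 10 + (-6)) gives (3,2) = 4.
Row 1 needs 4; the known cells sum to 6, so (1,2) = -2.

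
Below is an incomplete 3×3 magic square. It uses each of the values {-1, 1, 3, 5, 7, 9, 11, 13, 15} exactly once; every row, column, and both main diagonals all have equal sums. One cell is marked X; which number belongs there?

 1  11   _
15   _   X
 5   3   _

The 9 entries sum to 63, so each line sums to 63/3 = 21.
From row 1, 21 − (1 + 11) gives (1,3) = 9.
Using row 3: 5 + 3 + ? → (3,3) = 21 − 8 = 13.
Column 2 needs 21; the known cells sum to 14, so (2,2) = 7.
Column 3: 9 + 13 + ? = 21, so (2,3) = -1.

-1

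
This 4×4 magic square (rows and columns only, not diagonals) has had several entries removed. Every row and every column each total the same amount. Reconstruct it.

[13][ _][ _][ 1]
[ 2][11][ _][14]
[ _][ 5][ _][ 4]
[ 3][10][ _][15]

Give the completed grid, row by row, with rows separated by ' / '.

Column 4 is already complete: 1 + 14 + 4 + 15 = 34, so that is the magic constant.
Row 2 must total 34; the given cells sum to 27, so (2,3) = 7.
The remaining cell in row 4 is (4,3) = 34 − 28 = 6.
The remaining cell in column 1 is (3,1) = 34 − 18 = 16.
From column 2, 34 − (11 + 5 + 10) gives (1,2) = 8.
Row 1 needs 34; the known cells sum to 22, so (1,3) = 12.
Row 3: 16 + 5 + 4 + ? = 34, so (3,3) = 9.

13 8 12 1 / 2 11 7 14 / 16 5 9 4 / 3 10 6 15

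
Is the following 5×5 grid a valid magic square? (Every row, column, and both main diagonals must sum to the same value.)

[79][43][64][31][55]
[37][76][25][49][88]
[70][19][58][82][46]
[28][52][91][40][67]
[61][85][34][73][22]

No — main diagonal sums to 275 but row 4 sums to 278.

Row 1: 79 + 43 + 64 + 31 + 55 = 272.
Row 2: 37 + 76 + 25 + 49 + 88 = 275.
Row 3: 70 + 19 + 58 + 82 + 46 = 275.
Row 4: 28 + 52 + 91 + 40 + 67 = 278.
Row 5: 61 + 85 + 34 + 73 + 22 = 275.
Column 1: 79 + 37 + 70 + 28 + 61 = 275.
Column 2: 43 + 76 + 19 + 52 + 85 = 275.
Column 3: 64 + 25 + 58 + 91 + 34 = 272.
Column 4: 31 + 49 + 82 + 40 + 73 = 275.
Column 5: 55 + 88 + 46 + 67 + 22 = 278.
Main diagonal: 79 + 76 + 58 + 40 + 22 = 275.
Anti-diagonal: 55 + 49 + 58 + 52 + 61 = 275.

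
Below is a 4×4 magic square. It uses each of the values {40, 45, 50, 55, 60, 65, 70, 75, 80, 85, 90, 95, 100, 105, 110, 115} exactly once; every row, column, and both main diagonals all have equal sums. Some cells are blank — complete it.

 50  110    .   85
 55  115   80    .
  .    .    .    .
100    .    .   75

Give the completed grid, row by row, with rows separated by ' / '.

50 110 65 85 / 55 115 80 60 / 105 45 70 90 / 100 40 95 75

The 16 entries sum to 1240, so each line sums to 1240/4 = 310.
Using row 1: 50 + 110 + 85 + ? → (1,3) = 310 − 245 = 65.
Row 2 must total 310; the given cells sum to 250, so (2,4) = 60.
Column 1 must total 310; the given cells sum to 205, so (3,1) = 105.
From column 4, 310 − (85 + 60 + 75) gives (3,4) = 90.
Main diagonal must total 310; the given cells sum to 240, so (3,3) = 70.
From anti-diagonal, 310 − (85 + 80 + 100) gives (3,2) = 45.
From column 2, 310 − (110 + 115 + 45) gives (4,2) = 40.
Column 3 needs 310; the known cells sum to 215, so (4,3) = 95.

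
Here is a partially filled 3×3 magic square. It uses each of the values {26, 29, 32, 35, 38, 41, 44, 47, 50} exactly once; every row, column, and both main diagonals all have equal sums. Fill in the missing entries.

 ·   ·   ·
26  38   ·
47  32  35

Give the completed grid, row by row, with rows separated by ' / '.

41 44 29 / 26 38 50 / 47 32 35

The 9 entries sum to 342, so each line sums to 342/3 = 114.
From row 2, 114 − (26 + 38) gives (2,3) = 50.
Using column 1: 26 + 47 + ? → (1,1) = 114 − 73 = 41.
The remaining cell in column 2 is (1,2) = 114 − 70 = 44.
The remaining cell in column 3 is (1,3) = 114 − 85 = 29.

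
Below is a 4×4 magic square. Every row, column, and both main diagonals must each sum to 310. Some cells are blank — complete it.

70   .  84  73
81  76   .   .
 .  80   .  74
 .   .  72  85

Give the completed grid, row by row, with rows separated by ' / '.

Row 1 needs 310; the known cells sum to 227, so (1,2) = 83.
Column 2 must total 310; the given cells sum to 239, so (4,2) = 71.
Using column 4: 73 + 74 + 85 + ? → (2,4) = 310 − 232 = 78.
Main diagonal must total 310; the given cells sum to 231, so (3,3) = 79.
Row 2 must total 310; the given cells sum to 235, so (2,3) = 75.
From row 3, 310 − (80 + 79 + 74) gives (3,1) = 77.
Row 4: 71 + 72 + 85 + ? = 310, so (4,1) = 82.

70 83 84 73 / 81 76 75 78 / 77 80 79 74 / 82 71 72 85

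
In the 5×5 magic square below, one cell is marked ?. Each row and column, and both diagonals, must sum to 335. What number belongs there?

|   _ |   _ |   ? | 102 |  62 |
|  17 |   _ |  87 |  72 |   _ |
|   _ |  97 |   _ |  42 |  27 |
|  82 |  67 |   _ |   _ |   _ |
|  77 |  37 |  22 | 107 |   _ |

117

Using row 5: 77 + 37 + 22 + 107 + ? → (5,5) = 335 − 243 = 92.
From column 4, 335 − (102 + 72 + 42 + 107) gives (4,4) = 12.
From anti-diagonal, 335 − (62 + 72 + 67 + 77) gives (3,3) = 57.
Row 3 needs 335; the known cells sum to 223, so (3,1) = 112.
Column 1 needs 335; the known cells sum to 288, so (1,1) = 47.
From main diagonal, 335 − (47 + 57 + 12 + 92) gives (2,2) = 127.
Row 2 must total 335; the given cells sum to 303, so (2,5) = 32.
From column 2, 335 − (127 + 97 + 67 + 37) gives (1,2) = 7.
Column 5: 62 + 32 + 27 + 92 + ? = 335, so (4,5) = 122.
Using row 1: 47 + 7 + 102 + 62 + ? → (1,3) = 335 − 218 = 117.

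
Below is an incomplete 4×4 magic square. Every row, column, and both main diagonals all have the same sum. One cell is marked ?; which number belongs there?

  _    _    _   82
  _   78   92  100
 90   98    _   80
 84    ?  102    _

76

Anti-diagonal is complete and sums to 356; that is the magic constant.
Row 2: 78 + 92 + 100 + ? = 356, so (2,1) = 86.
The remaining cell in row 3 is (3,3) = 356 − 268 = 88.
Using column 1: 86 + 90 + 84 + ? → (1,1) = 356 − 260 = 96.
Using column 3: 92 + 88 + 102 + ? → (1,3) = 356 − 282 = 74.
Column 4 needs 356; the known cells sum to 262, so (4,4) = 94.
From row 1, 356 − (96 + 74 + 82) gives (1,2) = 104.
From row 4, 356 − (84 + 102 + 94) gives (4,2) = 76.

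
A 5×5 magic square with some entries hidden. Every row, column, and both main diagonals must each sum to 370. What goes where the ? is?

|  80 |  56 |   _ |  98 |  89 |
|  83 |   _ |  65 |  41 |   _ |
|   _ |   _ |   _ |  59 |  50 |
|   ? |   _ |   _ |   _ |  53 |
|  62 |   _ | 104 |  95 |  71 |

44

Row 1: 80 + 56 + 98 + 89 + ? = 370, so (1,3) = 47.
The remaining cell in row 5 is (5,2) = 370 − 332 = 38.
Column 4: 98 + 41 + 59 + 95 + ? = 370, so (4,4) = 77.
Column 5: 89 + 50 + 53 + 71 + ? = 370, so (2,5) = 107.
The remaining cell in row 2 is (2,2) = 370 − 296 = 74.
Main diagonal: 80 + 74 + 77 + 71 + ? = 370, so (3,3) = 68.
The remaining cell in anti-diagonal is (4,2) = 370 − 260 = 110.
The remaining cell in column 2 is (3,2) = 370 − 278 = 92.
Column 3 must total 370; the given cells sum to 284, so (4,3) = 86.
Using row 3: 92 + 68 + 59 + 50 + ? → (3,1) = 370 − 269 = 101.
Row 4 must total 370; the given cells sum to 326, so (4,1) = 44.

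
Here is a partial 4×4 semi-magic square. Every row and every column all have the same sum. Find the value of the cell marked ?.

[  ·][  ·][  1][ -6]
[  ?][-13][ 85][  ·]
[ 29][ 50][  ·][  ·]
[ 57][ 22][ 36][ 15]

-20

Row 4 is complete and sums to 130; that is the magic constant.
Column 2 needs 130; the known cells sum to 59, so (1,2) = 71.
Column 3: 1 + 85 + 36 + ? = 130, so (3,3) = 8.
Using row 1: 71 + 1 + (-6) + ? → (1,1) = 130 − 66 = 64.
Row 3 must total 130; the given cells sum to 87, so (3,4) = 43.
The remaining cell in column 1 is (2,1) = 130 − 150 = -20.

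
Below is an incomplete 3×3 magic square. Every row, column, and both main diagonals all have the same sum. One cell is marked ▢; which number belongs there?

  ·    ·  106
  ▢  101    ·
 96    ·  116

121

Anti-diagonal is complete and sums to 303; that is the magic constant.
The remaining cell in row 3 is (3,2) = 303 − 212 = 91.
Column 2: 101 + 91 + ? = 303, so (1,2) = 111.
Using column 3: 106 + 116 + ? → (2,3) = 303 − 222 = 81.
Main diagonal must total 303; the given cells sum to 217, so (1,1) = 86.
Row 2 needs 303; the known cells sum to 182, so (2,1) = 121.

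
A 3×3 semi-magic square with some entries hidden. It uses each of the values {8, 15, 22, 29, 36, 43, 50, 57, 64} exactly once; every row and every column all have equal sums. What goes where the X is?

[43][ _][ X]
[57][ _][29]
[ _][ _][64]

The 9 entries sum to 324, so each line sums to 324/3 = 108.
Row 2: 57 + 29 + ? = 108, so (2,2) = 22.
Column 1: 43 + 57 + ? = 108, so (3,1) = 8.
Using column 3: 29 + 64 + ? → (1,3) = 108 − 93 = 15.

15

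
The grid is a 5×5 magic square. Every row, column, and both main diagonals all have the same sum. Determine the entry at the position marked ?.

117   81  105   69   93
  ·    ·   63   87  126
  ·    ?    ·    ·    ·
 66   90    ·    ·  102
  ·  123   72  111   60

Row 1 is complete and sums to 465; that is the magic constant.
Using row 5: 123 + 72 + 111 + 60 + ? → (5,1) = 465 − 366 = 99.
From column 5, 465 − (93 + 126 + 102 + 60) gives (3,5) = 84.
Anti-diagonal: 93 + 87 + 90 + 99 + ? = 465, so (3,3) = 96.
Column 3: 105 + 63 + 96 + 72 + ? = 465, so (4,3) = 129.
Using row 4: 66 + 90 + 129 + 102 + ? → (4,4) = 465 − 387 = 78.
Column 4: 69 + 87 + 78 + 111 + ? = 465, so (3,4) = 120.
Using main diagonal: 117 + 96 + 78 + 60 + ? → (2,2) = 465 − 351 = 114.
Row 2: 114 + 63 + 87 + 126 + ? = 465, so (2,1) = 75.
Column 1 needs 465; the known cells sum to 357, so (3,1) = 108.
The remaining cell in column 2 is (3,2) = 465 − 408 = 57.

57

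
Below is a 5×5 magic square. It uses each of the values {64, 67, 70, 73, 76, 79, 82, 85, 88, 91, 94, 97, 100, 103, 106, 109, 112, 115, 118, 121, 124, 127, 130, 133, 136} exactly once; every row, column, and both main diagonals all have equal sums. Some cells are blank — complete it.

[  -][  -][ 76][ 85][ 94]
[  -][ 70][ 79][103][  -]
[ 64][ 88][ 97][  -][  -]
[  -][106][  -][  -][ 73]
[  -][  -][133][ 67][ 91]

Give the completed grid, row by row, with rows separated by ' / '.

118 127 76 85 94 / 136 70 79 103 112 / 64 88 97 121 130 / 82 106 115 124 73 / 100 109 133 67 91

The 25 entries sum to 2500, so each line sums to 2500/5 = 500.
The remaining cell in column 3 is (4,3) = 500 − 385 = 115.
The remaining cell in anti-diagonal is (5,1) = 500 − 400 = 100.
Using row 5: 100 + 133 + 67 + 91 + ? → (5,2) = 500 − 391 = 109.
Using column 2: 70 + 88 + 106 + 109 + ? → (1,2) = 500 − 373 = 127.
The remaining cell in row 1 is (1,1) = 500 − 382 = 118.
Main diagonal must total 500; the given cells sum to 376, so (4,4) = 124.
From row 4, 500 − (106 + 115 + 124 + 73) gives (4,1) = 82.
Column 1 needs 500; the known cells sum to 364, so (2,1) = 136.
Column 4 must total 500; the given cells sum to 379, so (3,4) = 121.
The remaining cell in row 2 is (2,5) = 500 − 388 = 112.
Row 3 must total 500; the given cells sum to 370, so (3,5) = 130.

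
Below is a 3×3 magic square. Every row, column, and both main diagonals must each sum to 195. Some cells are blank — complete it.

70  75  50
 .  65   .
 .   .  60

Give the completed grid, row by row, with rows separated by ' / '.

From column 2, 195 − (75 + 65) gives (3,2) = 55.
The remaining cell in column 3 is (2,3) = 195 − 110 = 85.
Anti-diagonal needs 195; the known cells sum to 115, so (3,1) = 80.
From row 2, 195 − (65 + 85) gives (2,1) = 45.

70 75 50 / 45 65 85 / 80 55 60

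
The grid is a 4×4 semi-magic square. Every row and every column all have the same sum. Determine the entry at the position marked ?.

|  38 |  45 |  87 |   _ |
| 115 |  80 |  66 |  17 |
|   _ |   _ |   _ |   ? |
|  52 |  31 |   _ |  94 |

Row 2 is complete and sums to 278; that is the magic constant.
From row 1, 278 − (38 + 45 + 87) gives (1,4) = 108.
Using row 4: 52 + 31 + 94 + ? → (4,3) = 278 − 177 = 101.
Column 1 must total 278; the given cells sum to 205, so (3,1) = 73.
The remaining cell in column 2 is (3,2) = 278 − 156 = 122.
The remaining cell in column 3 is (3,3) = 278 − 254 = 24.
From column 4, 278 − (108 + 17 + 94) gives (3,4) = 59.

59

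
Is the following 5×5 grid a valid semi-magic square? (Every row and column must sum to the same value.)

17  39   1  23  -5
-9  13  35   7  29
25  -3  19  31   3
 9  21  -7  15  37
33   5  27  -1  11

Yes

Row 1: 17 + 39 + 1 + 23 + (-5) = 75.
Row 2: -9 + 13 + 35 + 7 + 29 = 75.
Row 3: 25 + (-3) + 19 + 31 + 3 = 75.
Row 4: 9 + 21 + (-7) + 15 + 37 = 75.
Row 5: 33 + 5 + 27 + (-1) + 11 = 75.
Column 1: 17 + (-9) + 25 + 9 + 33 = 75.
Column 2: 39 + 13 + (-3) + 21 + 5 = 75.
Column 3: 1 + 35 + 19 + (-7) + 27 = 75.
Column 4: 23 + 7 + 31 + 15 + (-1) = 75.
Column 5: -5 + 29 + 3 + 37 + 11 = 75.
All lines sum to 75.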